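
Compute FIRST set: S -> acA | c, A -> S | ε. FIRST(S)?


Per alternative of S: FIRST(acA) = {a}; FIRST(c) = {c}
FIRST(S) = {a, c}


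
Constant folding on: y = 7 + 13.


7 + 13 = 20 at compile time
Optimized: y = 20


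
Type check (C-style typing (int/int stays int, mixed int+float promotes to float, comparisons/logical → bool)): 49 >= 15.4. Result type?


Operand types: int >= float
Rule: comparison yields bool
Result type: bool


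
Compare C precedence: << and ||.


'<<' is shift (level 8); '||' is logical OR (level 1)
Higher level binds tighter
'<<' has higher precedence than '||'


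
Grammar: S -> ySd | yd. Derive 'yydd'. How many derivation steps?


Derivation: S => ySd => yydd
Steps: 2


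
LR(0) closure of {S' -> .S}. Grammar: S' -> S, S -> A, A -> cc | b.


Start: S' -> .S
For each item with dot before a nonterminal B, add B -> .γ for every B-production
Closure: [S' -> .S, S -> .A, A -> .cc, A -> .b]


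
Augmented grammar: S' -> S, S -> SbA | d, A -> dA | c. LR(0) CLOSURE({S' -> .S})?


Start: S' -> .S
For each item with dot before a nonterminal B, add B -> .γ for every B-production
Closure: [S' -> .S, S -> .SbA, S -> .d]


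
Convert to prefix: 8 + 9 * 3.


'*' binds tighter: tree is (+ 8 (* 9 3))
Prefix: + 8 * 9 3


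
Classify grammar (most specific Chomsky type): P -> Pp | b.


Left-linear: every RHS is a terminal or one nonterminal followed by a terminal
Classification: Type 3 (Regular)


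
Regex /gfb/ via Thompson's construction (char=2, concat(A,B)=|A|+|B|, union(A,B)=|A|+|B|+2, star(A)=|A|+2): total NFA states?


Syntax tree has 3 char leaf(s), 0 union(s), 0 star(s)
chars contribute 3×2 = 6; each union adds +2; each star adds +2
Total: 6 + 0 + 0 = 6 states


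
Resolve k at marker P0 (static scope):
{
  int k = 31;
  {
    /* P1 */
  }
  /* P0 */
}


k declared in the same block as P0
k = 31


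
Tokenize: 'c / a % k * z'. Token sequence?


Scan left to right, longest-match per lexeme
Tokens: ID(c), OP(/), ID(a), OP(%), ID(k), OP(*), ID(z)


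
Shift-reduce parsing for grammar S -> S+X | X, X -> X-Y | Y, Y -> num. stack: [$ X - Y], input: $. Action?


handle 'X-Y' on top
Action: reduce (X -> X-Y)


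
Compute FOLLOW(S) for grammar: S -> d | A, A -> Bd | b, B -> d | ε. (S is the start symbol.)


$ ∈ FOLLOW(S). For each A -> αBβ: add FIRST(β)\{ε} to FOLLOW(B); if β nullable, add FOLLOW(A).
FOLLOW(S) = {$}


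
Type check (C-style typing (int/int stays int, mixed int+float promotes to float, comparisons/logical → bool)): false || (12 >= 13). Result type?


Operand types: bool || bool
Rule: logical operators take bool operands and yield bool
Result type: bool


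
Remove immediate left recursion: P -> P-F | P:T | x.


Left-recursive alternatives: P-F, P:T; non-recursive: x
Introduce P': P -> xP', P' -> -FP' | :TP' | ε


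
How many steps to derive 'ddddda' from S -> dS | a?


Derivation: S => dS => ddS => dddS => ddddS => dddddS => ddddda
Steps: 6


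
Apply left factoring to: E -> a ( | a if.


Common prefix: 'a'
Factored: E -> a E', E' -> ( | if


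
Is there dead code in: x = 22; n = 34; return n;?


x is assigned but never read
Dead: 'x = 22'


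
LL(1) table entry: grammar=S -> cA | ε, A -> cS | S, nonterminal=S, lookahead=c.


For [S, c]: 'c' ∈ FIRST(cA)
Entry: S -> cA


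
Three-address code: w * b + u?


Break into single-operator statements:
t1 = w * b
t2 = t1 + u


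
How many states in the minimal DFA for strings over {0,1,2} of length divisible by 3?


Track length mod 3: states 0..2, accept at 0
Minimal DFA: 3 states


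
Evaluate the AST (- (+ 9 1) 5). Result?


Evaluate inner: (+ 9 1) = 10
Evaluate root: (- 10 5) = 5
Result: 5


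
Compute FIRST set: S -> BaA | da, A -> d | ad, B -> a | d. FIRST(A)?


Per alternative of A: FIRST(d) = {d}; FIRST(ad) = {a}
FIRST(A) = {a, d}


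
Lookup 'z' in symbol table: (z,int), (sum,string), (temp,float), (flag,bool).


Lookup 'z' → type int


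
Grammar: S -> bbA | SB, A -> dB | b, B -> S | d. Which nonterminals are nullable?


A nonterminal is nullable iff some alternative derives ε (directly, or every symbol in it is nullable)
Nullable: {}


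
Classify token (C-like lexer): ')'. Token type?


Pattern: delimiter/punctuation
Type: PUNCTUATION


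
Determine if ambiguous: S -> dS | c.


right-linear, alternatives start with distinct terminals 'd' vs 'c': unique leftmost derivation
Unambiguous


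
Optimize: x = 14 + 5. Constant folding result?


14 + 5 = 19 at compile time
Optimized: x = 19


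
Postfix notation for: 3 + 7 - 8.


Left to right (same or higher precedence on left)
Postfix: 3 7 + 8 -


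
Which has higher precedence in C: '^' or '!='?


'!=' is equality (level 6); '^' is bitwise XOR (level 4)
Higher level binds tighter
'!=' has higher precedence than '^'


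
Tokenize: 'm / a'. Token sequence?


Scan left to right, longest-match per lexeme
Tokens: ID(m), OP(/), ID(a)


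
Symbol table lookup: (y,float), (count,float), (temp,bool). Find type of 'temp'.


Lookup 'temp' → type bool


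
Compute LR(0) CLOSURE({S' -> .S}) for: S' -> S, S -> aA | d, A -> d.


Start: S' -> .S
For each item with dot before a nonterminal B, add B -> .γ for every B-production
Closure: [S' -> .S, S -> .aA, S -> .d]


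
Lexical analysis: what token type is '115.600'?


Pattern: digits with a decimal point
Type: FLOAT_LITERAL


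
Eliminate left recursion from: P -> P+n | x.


Left-recursive alternatives: P+n; non-recursive: x
Introduce P': P -> xP', P' -> +nP' | ε


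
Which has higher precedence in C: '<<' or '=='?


'<<' is shift (level 8); '==' is equality (level 6)
Higher level binds tighter
'<<' has higher precedence than '=='


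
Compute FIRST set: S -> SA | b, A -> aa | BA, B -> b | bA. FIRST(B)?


Per alternative of B: FIRST(b) = {b}; FIRST(bA) = {b}
FIRST(B) = {b}


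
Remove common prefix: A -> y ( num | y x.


Common prefix: 'y'
Factored: A -> y A', A' -> ( num | x


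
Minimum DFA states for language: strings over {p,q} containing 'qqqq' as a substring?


KMP-style automaton: 4 progress states + 1 absorbing accept = 5
Minimal DFA: 5 states


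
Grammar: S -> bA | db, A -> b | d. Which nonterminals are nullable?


A nonterminal is nullable iff some alternative derives ε (directly, or every symbol in it is nullable)
Nullable: {}


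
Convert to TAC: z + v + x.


Break into single-operator statements:
t1 = z + v
t2 = t1 + x


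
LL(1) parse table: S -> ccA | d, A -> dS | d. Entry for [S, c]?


For [S, c]: 'c' ∈ FIRST(ccA)
Entry: S -> ccA


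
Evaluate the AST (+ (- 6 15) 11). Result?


Evaluate inner: (- 6 15) = -9
Evaluate root: (+ -9 11) = 2
Result: 2


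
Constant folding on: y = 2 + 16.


2 + 16 = 18 at compile time
Optimized: y = 18


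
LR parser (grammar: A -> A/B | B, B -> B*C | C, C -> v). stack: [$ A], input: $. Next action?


start symbol A on stack, input exhausted
Action: accept


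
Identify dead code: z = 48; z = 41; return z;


first assignment to z is overwritten before any read
Dead: 'z = 48'


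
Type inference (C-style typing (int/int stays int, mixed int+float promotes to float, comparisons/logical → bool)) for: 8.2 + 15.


Operand types: float + int
Rule: mixed int/float promotes to float; int/int stays int
Result type: float


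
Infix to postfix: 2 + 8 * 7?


* has higher precedence, evaluate 8*7 first
Postfix: 2 8 7 * +


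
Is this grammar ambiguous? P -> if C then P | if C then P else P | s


dangling else: 'if C then if C then s else s' parses two ways
Ambiguous


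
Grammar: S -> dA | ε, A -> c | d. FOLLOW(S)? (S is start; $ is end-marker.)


$ ∈ FOLLOW(S). For each A -> αBβ: add FIRST(β)\{ε} to FOLLOW(B); if β nullable, add FOLLOW(A).
FOLLOW(S) = {$}


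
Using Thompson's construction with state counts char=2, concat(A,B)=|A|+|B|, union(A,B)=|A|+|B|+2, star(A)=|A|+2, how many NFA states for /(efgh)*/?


Syntax tree has 4 char leaf(s), 0 union(s), 1 star(s)
chars contribute 4×2 = 8; each union adds +2; each star adds +2
Total: 8 + 0 + 2 = 10 states


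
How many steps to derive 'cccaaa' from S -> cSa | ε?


Derivation: S => cSa => ccSaa => cccSaaa => cccaaa
Steps: 4


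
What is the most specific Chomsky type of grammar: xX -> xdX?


LHS has context (more than one symbol) and |LHS| ≤ |RHS|
Classification: Type 1 (Context-Sensitive)


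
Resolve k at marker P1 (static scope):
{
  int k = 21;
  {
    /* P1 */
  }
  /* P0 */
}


P1's block does not declare k; resolves to the enclosing declaration at depth 0
k = 21


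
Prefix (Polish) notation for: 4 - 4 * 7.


'*' binds tighter: tree is (- 4 (* 4 7))
Prefix: - 4 * 4 7


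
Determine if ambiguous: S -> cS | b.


right-linear, alternatives start with distinct terminals 'c' vs 'b': unique leftmost derivation
Unambiguous


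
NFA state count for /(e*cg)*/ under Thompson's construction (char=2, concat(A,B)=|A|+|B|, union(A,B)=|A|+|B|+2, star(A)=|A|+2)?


Syntax tree has 3 char leaf(s), 0 union(s), 2 star(s)
chars contribute 3×2 = 6; each union adds +2; each star adds +2
Total: 6 + 0 + 4 = 10 states


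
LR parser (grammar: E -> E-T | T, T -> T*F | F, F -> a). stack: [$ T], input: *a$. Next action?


shift '*' to continue T -> T*F
Action: shift


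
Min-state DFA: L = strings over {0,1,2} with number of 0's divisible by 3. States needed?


Track (count of 0) mod 3: states 0..2, accept at 0
Minimal DFA: 3 states


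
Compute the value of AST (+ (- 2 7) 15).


Evaluate inner: (- 2 7) = -5
Evaluate root: (+ -5 15) = 10
Result: 10


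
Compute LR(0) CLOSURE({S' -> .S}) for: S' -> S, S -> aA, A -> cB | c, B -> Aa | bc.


Start: S' -> .S
For each item with dot before a nonterminal B, add B -> .γ for every B-production
Closure: [S' -> .S, S -> .aA]


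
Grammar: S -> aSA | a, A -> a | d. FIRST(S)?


Per alternative of S: FIRST(aSA) = {a}; FIRST(a) = {a}
FIRST(S) = {a}


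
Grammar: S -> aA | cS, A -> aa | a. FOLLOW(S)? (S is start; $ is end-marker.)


$ ∈ FOLLOW(S). For each A -> αBβ: add FIRST(β)\{ε} to FOLLOW(B); if β nullable, add FOLLOW(A).
FOLLOW(S) = {$}


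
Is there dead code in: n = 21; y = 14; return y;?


n is assigned but never read
Dead: 'n = 21'


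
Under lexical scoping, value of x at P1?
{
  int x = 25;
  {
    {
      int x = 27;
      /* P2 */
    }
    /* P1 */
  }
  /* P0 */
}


P1's block does not declare x; resolves to the enclosing declaration at depth 0
x = 25


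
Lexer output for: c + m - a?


Scan left to right, longest-match per lexeme
Tokens: ID(c), OP(+), ID(m), OP(-), ID(a)


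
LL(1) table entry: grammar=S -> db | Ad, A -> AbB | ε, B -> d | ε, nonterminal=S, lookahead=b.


For [S, b]: 'b' ∈ FIRST(Ad)
Entry: S -> Ad


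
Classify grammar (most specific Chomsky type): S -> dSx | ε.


Single nonterminal LHS, but d^n x^n is not regular
Classification: Type 2 (Context-Free)


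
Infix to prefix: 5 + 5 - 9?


left-to-right (same/higher precedence on left): tree is (- (+ 5 5) 9)
Prefix: - + 5 5 9


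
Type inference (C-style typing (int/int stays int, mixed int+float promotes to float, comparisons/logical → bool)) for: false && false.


Operand types: bool && bool
Rule: logical operators take bool operands and yield bool
Result type: bool


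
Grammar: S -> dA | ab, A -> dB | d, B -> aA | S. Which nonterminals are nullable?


A nonterminal is nullable iff some alternative derives ε (directly, or every symbol in it is nullable)
Nullable: {}


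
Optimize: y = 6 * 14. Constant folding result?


6 * 14 = 84 at compile time
Optimized: y = 84


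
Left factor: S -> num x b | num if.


Common prefix: 'num'
Factored: S -> num S', S' -> x b | if


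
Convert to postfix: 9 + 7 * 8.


* has higher precedence, evaluate 7*8 first
Postfix: 9 7 8 * +


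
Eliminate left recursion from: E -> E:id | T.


Left-recursive alternatives: E:id; non-recursive: T
Introduce E': E -> TE', E' -> :idE' | ε


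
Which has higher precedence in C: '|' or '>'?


'>' is relational (level 7); '|' is bitwise OR (level 3)
Higher level binds tighter
'>' has higher precedence than '|'


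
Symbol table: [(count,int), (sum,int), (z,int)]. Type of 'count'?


Lookup 'count' → type int


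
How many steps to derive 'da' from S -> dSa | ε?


Derivation: S => dSa => da
Steps: 2


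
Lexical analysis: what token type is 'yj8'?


Pattern: letter/underscore followed by alphanumerics, not a keyword
Type: IDENTIFIER


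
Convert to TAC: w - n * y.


Break into single-operator statements:
t1 = n * y
t2 = w - t1


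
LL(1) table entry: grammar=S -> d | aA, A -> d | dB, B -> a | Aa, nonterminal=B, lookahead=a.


For [B, a]: 'a' ∈ FIRST(a)
Entry: B -> a


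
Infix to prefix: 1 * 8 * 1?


left-to-right (same/higher precedence on left): tree is (* (* 1 8) 1)
Prefix: * * 1 8 1


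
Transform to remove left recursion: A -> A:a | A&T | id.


Left-recursive alternatives: A:a, A&T; non-recursive: id
Introduce A': A -> idA', A' -> :aA' | &TA' | ε


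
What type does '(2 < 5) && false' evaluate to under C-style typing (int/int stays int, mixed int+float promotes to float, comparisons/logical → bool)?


Operand types: bool && bool
Rule: logical operators take bool operands and yield bool
Result type: bool


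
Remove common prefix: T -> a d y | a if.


Common prefix: 'a'
Factored: T -> a T', T' -> d y | if


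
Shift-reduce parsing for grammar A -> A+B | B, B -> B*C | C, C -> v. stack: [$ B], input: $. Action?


lookahead ∉ {*} so B won't extend; reduce A -> B
Action: reduce (A -> B)


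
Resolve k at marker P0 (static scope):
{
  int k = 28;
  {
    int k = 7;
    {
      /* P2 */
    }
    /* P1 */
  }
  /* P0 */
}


k declared in the same block as P0
k = 28


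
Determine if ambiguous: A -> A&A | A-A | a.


'a&a-a' has two parse trees (no precedence encoded between & and -)
Ambiguous


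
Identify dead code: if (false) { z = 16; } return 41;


condition is constant false, so the whole block is unreachable
Dead: 'if (false) { z = 16; }'


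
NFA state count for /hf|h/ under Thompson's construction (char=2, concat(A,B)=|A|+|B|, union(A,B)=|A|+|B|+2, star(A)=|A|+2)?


Syntax tree has 3 char leaf(s), 1 union(s), 0 star(s)
chars contribute 3×2 = 6; each union adds +2; each star adds +2
Total: 6 + 2 + 0 = 8 states


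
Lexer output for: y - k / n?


Scan left to right, longest-match per lexeme
Tokens: ID(y), OP(-), ID(k), OP(/), ID(n)


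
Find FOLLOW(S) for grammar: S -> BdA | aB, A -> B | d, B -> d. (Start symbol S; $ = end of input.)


$ ∈ FOLLOW(S). For each A -> αBβ: add FIRST(β)\{ε} to FOLLOW(B); if β nullable, add FOLLOW(A).
FOLLOW(S) = {$}


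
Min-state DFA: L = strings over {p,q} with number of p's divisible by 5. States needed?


Track (count of p) mod 5: states 0..4, accept at 0
Minimal DFA: 5 states


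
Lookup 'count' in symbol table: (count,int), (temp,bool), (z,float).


Lookup 'count' → type int


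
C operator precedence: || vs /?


'/' is multiplicative (level 10); '||' is logical OR (level 1)
Higher level binds tighter
'/' has higher precedence than '||'


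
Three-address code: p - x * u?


Break into single-operator statements:
t1 = x * u
t2 = p - t1


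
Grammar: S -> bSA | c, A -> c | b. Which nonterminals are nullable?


A nonterminal is nullable iff some alternative derives ε (directly, or every symbol in it is nullable)
Nullable: {}


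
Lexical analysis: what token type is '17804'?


Pattern: digits only
Type: INTEGER_LITERAL


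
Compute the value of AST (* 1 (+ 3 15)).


Evaluate inner: (+ 3 15) = 18
Evaluate root: (* 1 18) = 18
Result: 18


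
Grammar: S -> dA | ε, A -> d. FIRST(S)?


Per alternative of S: FIRST(dA) = {d}; FIRST(ε) = {ε}
FIRST(S) = {d, ε}


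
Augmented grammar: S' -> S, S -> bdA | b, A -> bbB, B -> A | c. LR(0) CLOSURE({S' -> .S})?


Start: S' -> .S
For each item with dot before a nonterminal B, add B -> .γ for every B-production
Closure: [S' -> .S, S -> .bdA, S -> .b]


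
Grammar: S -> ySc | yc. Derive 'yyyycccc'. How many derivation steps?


Derivation: S => ySc => yyScc => yyySccc => yyyycccc
Steps: 4


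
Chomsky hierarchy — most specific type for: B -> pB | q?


Right-linear: every RHS is a terminal or a terminal followed by one nonterminal
Classification: Type 3 (Regular)


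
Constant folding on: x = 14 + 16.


14 + 16 = 30 at compile time
Optimized: x = 30


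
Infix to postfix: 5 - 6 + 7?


Left to right (same or higher precedence on left)
Postfix: 5 6 - 7 +


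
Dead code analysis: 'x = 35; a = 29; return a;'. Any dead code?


x is assigned but never read
Dead: 'x = 35'


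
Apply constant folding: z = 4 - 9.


4 - 9 = -5 at compile time
Optimized: z = -5


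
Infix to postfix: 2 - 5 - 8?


Left to right (same or higher precedence on left)
Postfix: 2 5 - 8 -


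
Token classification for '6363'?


Pattern: digits only
Type: INTEGER_LITERAL


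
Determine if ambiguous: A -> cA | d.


right-linear, alternatives start with distinct terminals 'c' vs 'd': unique leftmost derivation
Unambiguous


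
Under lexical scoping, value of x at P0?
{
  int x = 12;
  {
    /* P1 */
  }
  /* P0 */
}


x declared in the same block as P0
x = 12


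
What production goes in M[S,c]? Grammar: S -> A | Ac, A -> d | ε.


For [S, c]: 'c' ∈ FIRST(Ac)
Entry: S -> Ac


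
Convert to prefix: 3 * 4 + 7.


left-to-right (same/higher precedence on left): tree is (+ (* 3 4) 7)
Prefix: + * 3 4 7


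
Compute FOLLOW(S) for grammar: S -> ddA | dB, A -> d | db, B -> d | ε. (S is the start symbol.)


$ ∈ FOLLOW(S). For each A -> αBβ: add FIRST(β)\{ε} to FOLLOW(B); if β nullable, add FOLLOW(A).
FOLLOW(S) = {$}


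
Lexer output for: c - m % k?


Scan left to right, longest-match per lexeme
Tokens: ID(c), OP(-), ID(m), OP(%), ID(k)


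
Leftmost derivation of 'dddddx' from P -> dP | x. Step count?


Derivation: P => dP => ddP => dddP => ddddP => dddddP => dddddx
Steps: 6


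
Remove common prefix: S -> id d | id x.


Common prefix: 'id'
Factored: S -> id S', S' -> d | x


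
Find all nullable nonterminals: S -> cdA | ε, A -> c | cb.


A nonterminal is nullable iff some alternative derives ε (directly, or every symbol in it is nullable)
Nullable: {S}


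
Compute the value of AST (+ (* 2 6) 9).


Evaluate inner: (* 2 6) = 12
Evaluate root: (+ 12 9) = 21
Result: 21


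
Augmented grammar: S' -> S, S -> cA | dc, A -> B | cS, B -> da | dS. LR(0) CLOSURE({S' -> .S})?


Start: S' -> .S
For each item with dot before a nonterminal B, add B -> .γ for every B-production
Closure: [S' -> .S, S -> .cA, S -> .dc]


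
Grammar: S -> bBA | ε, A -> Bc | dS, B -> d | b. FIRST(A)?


Per alternative of A: FIRST(Bc) = {b, d}; FIRST(dS) = {d}
FIRST(A) = {b, d}


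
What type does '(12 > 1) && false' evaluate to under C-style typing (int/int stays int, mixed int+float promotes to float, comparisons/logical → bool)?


Operand types: bool && bool
Rule: logical operators take bool operands and yield bool
Result type: bool


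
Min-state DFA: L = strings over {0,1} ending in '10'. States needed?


Track the longest suffix of input matching a prefix of '10': 3 classes (prefixes of length 0..2)
Minimal DFA: 3 states


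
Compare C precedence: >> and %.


'%' is multiplicative (level 10); '>>' is shift (level 8)
Higher level binds tighter
'%' has higher precedence than '>>'


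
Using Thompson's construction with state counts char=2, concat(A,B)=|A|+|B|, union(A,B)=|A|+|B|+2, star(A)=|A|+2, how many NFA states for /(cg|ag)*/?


Syntax tree has 4 char leaf(s), 1 union(s), 1 star(s)
chars contribute 4×2 = 8; each union adds +2; each star adds +2
Total: 8 + 2 + 2 = 12 states


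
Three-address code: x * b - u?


Break into single-operator statements:
t1 = x * b
t2 = t1 - u


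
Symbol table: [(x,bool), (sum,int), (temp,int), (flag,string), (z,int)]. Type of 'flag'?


Lookup 'flag' → type string


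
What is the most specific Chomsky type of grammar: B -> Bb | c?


Left-linear: every RHS is a terminal or one nonterminal followed by a terminal
Classification: Type 3 (Regular)


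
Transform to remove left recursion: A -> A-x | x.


Left-recursive alternatives: A-x; non-recursive: x
Introduce A': A -> xA', A' -> -xA' | ε


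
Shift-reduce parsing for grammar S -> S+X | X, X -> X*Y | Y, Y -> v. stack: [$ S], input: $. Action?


start symbol S on stack, input exhausted
Action: accept


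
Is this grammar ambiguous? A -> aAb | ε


balanced a^n…b^n: each string has a unique parse
Unambiguous


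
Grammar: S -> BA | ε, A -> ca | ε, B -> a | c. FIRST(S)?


Per alternative of S: FIRST(BA) = {a, c}; FIRST(ε) = {ε}
FIRST(S) = {a, c, ε}


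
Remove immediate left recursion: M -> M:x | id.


Left-recursive alternatives: M:x; non-recursive: id
Introduce M': M -> idM', M' -> :xM' | ε


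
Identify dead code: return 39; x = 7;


statement follows a return and is unreachable
Dead: 'x = 7'


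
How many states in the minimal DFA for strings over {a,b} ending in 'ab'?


Track the longest suffix of input matching a prefix of 'ab': 3 classes (prefixes of length 0..2)
Minimal DFA: 3 states


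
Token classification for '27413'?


Pattern: digits only
Type: INTEGER_LITERAL


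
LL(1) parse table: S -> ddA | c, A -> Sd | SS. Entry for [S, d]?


For [S, d]: 'd' ∈ FIRST(ddA)
Entry: S -> ddA


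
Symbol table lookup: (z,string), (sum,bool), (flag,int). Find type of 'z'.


Lookup 'z' → type string


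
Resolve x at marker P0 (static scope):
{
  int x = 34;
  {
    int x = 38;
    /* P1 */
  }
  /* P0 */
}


x declared in the same block as P0
x = 34


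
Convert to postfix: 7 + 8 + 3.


Left to right (same or higher precedence on left)
Postfix: 7 8 + 3 +


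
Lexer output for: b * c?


Scan left to right, longest-match per lexeme
Tokens: ID(b), OP(*), ID(c)


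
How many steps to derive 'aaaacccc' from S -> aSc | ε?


Derivation: S => aSc => aaScc => aaaSccc => aaaaScccc => aaaacccc
Steps: 5


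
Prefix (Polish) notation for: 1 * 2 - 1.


left-to-right (same/higher precedence on left): tree is (- (* 1 2) 1)
Prefix: - * 1 2 1


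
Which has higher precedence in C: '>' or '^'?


'>' is relational (level 7); '^' is bitwise XOR (level 4)
Higher level binds tighter
'>' has higher precedence than '^'


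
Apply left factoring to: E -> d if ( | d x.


Common prefix: 'd'
Factored: E -> d E', E' -> if ( | x


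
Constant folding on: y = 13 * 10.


13 * 10 = 130 at compile time
Optimized: y = 130


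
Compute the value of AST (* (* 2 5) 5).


Evaluate inner: (* 2 5) = 10
Evaluate root: (* 10 5) = 50
Result: 50


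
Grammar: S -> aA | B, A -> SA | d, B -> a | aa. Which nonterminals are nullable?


A nonterminal is nullable iff some alternative derives ε (directly, or every symbol in it is nullable)
Nullable: {}


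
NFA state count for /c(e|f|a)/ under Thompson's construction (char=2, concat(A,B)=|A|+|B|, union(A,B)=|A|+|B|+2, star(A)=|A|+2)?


Syntax tree has 4 char leaf(s), 2 union(s), 0 star(s)
chars contribute 4×2 = 8; each union adds +2; each star adds +2
Total: 8 + 4 + 0 = 12 states


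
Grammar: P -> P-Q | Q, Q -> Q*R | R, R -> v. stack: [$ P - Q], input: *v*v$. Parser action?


'*' can extend Q; shift to build Q -> Q*R
Action: shift


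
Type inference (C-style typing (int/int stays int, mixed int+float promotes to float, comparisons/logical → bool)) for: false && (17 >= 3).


Operand types: bool && bool
Rule: logical operators take bool operands and yield bool
Result type: bool


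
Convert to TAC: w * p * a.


Break into single-operator statements:
t1 = w * p
t2 = t1 * a


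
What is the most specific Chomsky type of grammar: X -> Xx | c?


Left-linear: every RHS is a terminal or one nonterminal followed by a terminal
Classification: Type 3 (Regular)


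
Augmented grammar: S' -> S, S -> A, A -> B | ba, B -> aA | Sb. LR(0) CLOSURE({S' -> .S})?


Start: S' -> .S
For each item with dot before a nonterminal B, add B -> .γ for every B-production
Closure: [S' -> .S, S -> .A, A -> .B, A -> .ba, B -> .aA, B -> .Sb]


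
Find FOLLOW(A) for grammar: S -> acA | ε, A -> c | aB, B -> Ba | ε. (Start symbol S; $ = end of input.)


$ ∈ FOLLOW(S). For each A -> αBβ: add FIRST(β)\{ε} to FOLLOW(B); if β nullable, add FOLLOW(A).
FOLLOW(A) = {$}


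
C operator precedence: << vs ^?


'<<' is shift (level 8); '^' is bitwise XOR (level 4)
Higher level binds tighter
'<<' has higher precedence than '^'


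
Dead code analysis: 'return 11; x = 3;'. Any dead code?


statement follows a return and is unreachable
Dead: 'x = 3'


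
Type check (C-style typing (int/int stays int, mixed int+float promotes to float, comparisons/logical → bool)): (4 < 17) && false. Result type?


Operand types: bool && bool
Rule: logical operators take bool operands and yield bool
Result type: bool


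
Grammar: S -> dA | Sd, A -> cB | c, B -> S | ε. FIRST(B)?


Per alternative of B: FIRST(S) = {d}; FIRST(ε) = {ε}
FIRST(B) = {d, ε}


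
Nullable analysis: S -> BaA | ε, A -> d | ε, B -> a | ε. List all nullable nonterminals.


A nonterminal is nullable iff some alternative derives ε (directly, or every symbol in it is nullable)
Nullable: {A, B, S}


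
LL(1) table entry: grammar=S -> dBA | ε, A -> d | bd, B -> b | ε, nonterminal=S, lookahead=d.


For [S, d]: 'd' ∈ FIRST(dBA)
Entry: S -> dBA


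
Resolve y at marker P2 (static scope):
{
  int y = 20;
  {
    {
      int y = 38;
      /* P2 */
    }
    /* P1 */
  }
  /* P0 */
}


y declared in the same block as P2
y = 38


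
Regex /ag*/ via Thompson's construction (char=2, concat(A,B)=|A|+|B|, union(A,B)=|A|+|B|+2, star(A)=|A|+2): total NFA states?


Syntax tree has 2 char leaf(s), 0 union(s), 1 star(s)
chars contribute 2×2 = 4; each union adds +2; each star adds +2
Total: 4 + 0 + 2 = 6 states


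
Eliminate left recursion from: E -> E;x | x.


Left-recursive alternatives: E;x; non-recursive: x
Introduce E': E -> xE', E' -> ;xE' | ε


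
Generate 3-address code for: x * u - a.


Break into single-operator statements:
t1 = x * u
t2 = t1 - a


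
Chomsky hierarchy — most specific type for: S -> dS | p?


Right-linear: every RHS is a terminal or a terminal followed by one nonterminal
Classification: Type 3 (Regular)


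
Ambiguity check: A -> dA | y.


right-linear, alternatives start with distinct terminals 'd' vs 'y': unique leftmost derivation
Unambiguous


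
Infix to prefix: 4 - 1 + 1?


left-to-right (same/higher precedence on left): tree is (+ (- 4 1) 1)
Prefix: + - 4 1 1


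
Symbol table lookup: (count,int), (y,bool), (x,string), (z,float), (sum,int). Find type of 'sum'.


Lookup 'sum' → type int


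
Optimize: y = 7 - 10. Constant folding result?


7 - 10 = -3 at compile time
Optimized: y = -3


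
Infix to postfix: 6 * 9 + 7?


Left to right (same or higher precedence on left)
Postfix: 6 9 * 7 +


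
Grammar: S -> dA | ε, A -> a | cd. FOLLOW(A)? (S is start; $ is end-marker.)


$ ∈ FOLLOW(S). For each A -> αBβ: add FIRST(β)\{ε} to FOLLOW(B); if β nullable, add FOLLOW(A).
FOLLOW(A) = {$}


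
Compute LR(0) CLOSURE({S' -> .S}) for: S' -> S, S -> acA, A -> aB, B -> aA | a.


Start: S' -> .S
For each item with dot before a nonterminal B, add B -> .γ for every B-production
Closure: [S' -> .S, S -> .acA]


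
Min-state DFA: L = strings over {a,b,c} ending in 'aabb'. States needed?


Track the longest suffix of input matching a prefix of 'aabb': 5 classes (prefixes of length 0..4)
Minimal DFA: 5 states


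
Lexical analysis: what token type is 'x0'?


Pattern: letter/underscore followed by alphanumerics, not a keyword
Type: IDENTIFIER


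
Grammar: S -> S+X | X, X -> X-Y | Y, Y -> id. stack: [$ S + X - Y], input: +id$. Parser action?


handle 'X-Y' on top
Action: reduce (X -> X-Y)


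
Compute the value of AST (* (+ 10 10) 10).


Evaluate inner: (+ 10 10) = 20
Evaluate root: (* 20 10) = 200
Result: 200


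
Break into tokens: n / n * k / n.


Scan left to right, longest-match per lexeme
Tokens: ID(n), OP(/), ID(n), OP(*), ID(k), OP(/), ID(n)


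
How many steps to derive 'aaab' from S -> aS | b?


Derivation: S => aS => aaS => aaaS => aaab
Steps: 4


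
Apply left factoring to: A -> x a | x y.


Common prefix: 'x'
Factored: A -> x A', A' -> a | y


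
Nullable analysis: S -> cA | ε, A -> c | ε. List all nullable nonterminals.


A nonterminal is nullable iff some alternative derives ε (directly, or every symbol in it is nullable)
Nullable: {A, S}


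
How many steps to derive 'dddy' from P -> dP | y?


Derivation: P => dP => ddP => dddP => dddy
Steps: 4


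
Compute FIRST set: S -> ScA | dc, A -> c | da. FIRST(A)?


Per alternative of A: FIRST(c) = {c}; FIRST(da) = {d}
FIRST(A) = {c, d}


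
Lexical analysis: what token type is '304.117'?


Pattern: digits with a decimal point
Type: FLOAT_LITERAL


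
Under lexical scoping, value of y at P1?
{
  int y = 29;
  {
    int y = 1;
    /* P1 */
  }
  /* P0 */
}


y declared in the same block as P1
y = 1


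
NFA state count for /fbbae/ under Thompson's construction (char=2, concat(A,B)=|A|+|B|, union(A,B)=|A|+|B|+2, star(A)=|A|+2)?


Syntax tree has 5 char leaf(s), 0 union(s), 0 star(s)
chars contribute 5×2 = 10; each union adds +2; each star adds +2
Total: 10 + 0 + 0 = 10 states


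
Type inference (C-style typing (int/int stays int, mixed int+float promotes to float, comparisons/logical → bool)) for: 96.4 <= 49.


Operand types: float <= int
Rule: comparison yields bool
Result type: bool


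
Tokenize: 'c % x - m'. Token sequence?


Scan left to right, longest-match per lexeme
Tokens: ID(c), OP(%), ID(x), OP(-), ID(m)


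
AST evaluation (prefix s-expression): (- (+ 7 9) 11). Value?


Evaluate inner: (+ 7 9) = 16
Evaluate root: (- 16 11) = 5
Result: 5


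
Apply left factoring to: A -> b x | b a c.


Common prefix: 'b'
Factored: A -> b A', A' -> x | a c


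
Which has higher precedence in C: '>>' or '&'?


'>>' is shift (level 8); '&' is bitwise AND (level 5)
Higher level binds tighter
'>>' has higher precedence than '&'


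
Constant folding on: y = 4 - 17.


4 - 17 = -13 at compile time
Optimized: y = -13


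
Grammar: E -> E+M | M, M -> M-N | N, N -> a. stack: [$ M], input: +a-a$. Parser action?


lookahead ∉ {-} so M won't extend; reduce E -> M
Action: reduce (E -> M)


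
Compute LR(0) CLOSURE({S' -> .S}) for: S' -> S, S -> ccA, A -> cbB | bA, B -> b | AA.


Start: S' -> .S
For each item with dot before a nonterminal B, add B -> .γ for every B-production
Closure: [S' -> .S, S -> .ccA]


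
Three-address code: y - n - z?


Break into single-operator statements:
t1 = y - n
t2 = t1 - z


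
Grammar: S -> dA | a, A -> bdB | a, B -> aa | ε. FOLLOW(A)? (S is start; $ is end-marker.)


$ ∈ FOLLOW(S). For each A -> αBβ: add FIRST(β)\{ε} to FOLLOW(B); if β nullable, add FOLLOW(A).
FOLLOW(A) = {$}


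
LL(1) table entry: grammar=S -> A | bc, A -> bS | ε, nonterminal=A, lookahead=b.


For [A, b]: 'b' ∈ FIRST(bS)
Entry: A -> bS


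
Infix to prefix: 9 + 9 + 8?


left-to-right (same/higher precedence on left): tree is (+ (+ 9 9) 8)
Prefix: + + 9 9 8


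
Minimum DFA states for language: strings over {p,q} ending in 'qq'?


Track the longest suffix of input matching a prefix of 'qq': 3 classes (prefixes of length 0..2)
Minimal DFA: 3 states


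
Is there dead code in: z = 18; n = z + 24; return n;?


z is read by n's definition; n is returned
No dead code


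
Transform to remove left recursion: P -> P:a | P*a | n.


Left-recursive alternatives: P:a, P*a; non-recursive: n
Introduce P': P -> nP', P' -> :aP' | *aP' | ε


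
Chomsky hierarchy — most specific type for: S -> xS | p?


Right-linear: every RHS is a terminal or a terminal followed by one nonterminal
Classification: Type 3 (Regular)


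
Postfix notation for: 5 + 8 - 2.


Left to right (same or higher precedence on left)
Postfix: 5 8 + 2 -


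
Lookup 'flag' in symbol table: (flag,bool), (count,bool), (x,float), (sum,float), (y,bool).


Lookup 'flag' → type bool


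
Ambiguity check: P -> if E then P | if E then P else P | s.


dangling else: 'if E then if E then s else s' parses two ways
Ambiguous


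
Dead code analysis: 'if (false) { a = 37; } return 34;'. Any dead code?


condition is constant false, so the whole block is unreachable
Dead: 'if (false) { a = 37; }'


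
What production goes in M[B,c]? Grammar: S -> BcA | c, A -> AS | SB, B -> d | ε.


For [B, c]: ε is nullable and 'c' ∈ FOLLOW(B)
Entry: B -> ε


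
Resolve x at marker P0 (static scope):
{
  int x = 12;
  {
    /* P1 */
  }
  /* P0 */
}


x declared in the same block as P0
x = 12


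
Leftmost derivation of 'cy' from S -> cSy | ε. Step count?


Derivation: S => cSy => cy
Steps: 2


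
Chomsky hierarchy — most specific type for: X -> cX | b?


Right-linear: every RHS is a terminal or a terminal followed by one nonterminal
Classification: Type 3 (Regular)


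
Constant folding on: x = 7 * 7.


7 * 7 = 49 at compile time
Optimized: x = 49


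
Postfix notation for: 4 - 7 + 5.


Left to right (same or higher precedence on left)
Postfix: 4 7 - 5 +


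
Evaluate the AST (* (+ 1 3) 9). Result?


Evaluate inner: (+ 1 3) = 4
Evaluate root: (* 4 9) = 36
Result: 36


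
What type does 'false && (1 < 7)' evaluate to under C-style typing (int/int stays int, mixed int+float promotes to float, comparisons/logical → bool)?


Operand types: bool && bool
Rule: logical operators take bool operands and yield bool
Result type: bool


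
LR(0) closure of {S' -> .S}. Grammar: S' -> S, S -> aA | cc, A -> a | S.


Start: S' -> .S
For each item with dot before a nonterminal B, add B -> .γ for every B-production
Closure: [S' -> .S, S -> .aA, S -> .cc]


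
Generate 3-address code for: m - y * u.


Break into single-operator statements:
t1 = y * u
t2 = m - t1


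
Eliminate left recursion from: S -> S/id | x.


Left-recursive alternatives: S/id; non-recursive: x
Introduce S': S -> xS', S' -> /idS' | ε


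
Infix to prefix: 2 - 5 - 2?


left-to-right (same/higher precedence on left): tree is (- (- 2 5) 2)
Prefix: - - 2 5 2


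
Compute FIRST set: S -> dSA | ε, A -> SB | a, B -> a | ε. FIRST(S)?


Per alternative of S: FIRST(dSA) = {d}; FIRST(ε) = {ε}
FIRST(S) = {d, ε}


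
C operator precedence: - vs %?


'%' is multiplicative (level 10); '-' is additive (level 9)
Higher level binds tighter
'%' has higher precedence than '-'


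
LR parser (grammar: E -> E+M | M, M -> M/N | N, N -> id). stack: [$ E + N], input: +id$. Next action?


'N' (not preceded by M/) is the handle for M -> N
Action: reduce (M -> N)


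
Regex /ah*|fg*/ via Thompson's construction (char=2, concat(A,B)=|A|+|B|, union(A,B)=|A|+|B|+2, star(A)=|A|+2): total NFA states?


Syntax tree has 4 char leaf(s), 1 union(s), 2 star(s)
chars contribute 4×2 = 8; each union adds +2; each star adds +2
Total: 8 + 2 + 4 = 14 states


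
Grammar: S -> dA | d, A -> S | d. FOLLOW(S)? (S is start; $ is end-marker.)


$ ∈ FOLLOW(S). For each A -> αBβ: add FIRST(β)\{ε} to FOLLOW(B); if β nullable, add FOLLOW(A).
FOLLOW(S) = {$}


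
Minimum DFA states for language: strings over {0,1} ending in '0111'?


Track the longest suffix of input matching a prefix of '0111': 5 classes (prefixes of length 0..4)
Minimal DFA: 5 states


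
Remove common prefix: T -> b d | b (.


Common prefix: 'b'
Factored: T -> b T', T' -> d | (


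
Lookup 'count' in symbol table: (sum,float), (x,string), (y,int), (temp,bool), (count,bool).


Lookup 'count' → type bool


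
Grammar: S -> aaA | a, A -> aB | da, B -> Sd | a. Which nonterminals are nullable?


A nonterminal is nullable iff some alternative derives ε (directly, or every symbol in it is nullable)
Nullable: {}


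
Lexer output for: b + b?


Scan left to right, longest-match per lexeme
Tokens: ID(b), OP(+), ID(b)


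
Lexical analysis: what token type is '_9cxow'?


Pattern: letter/underscore followed by alphanumerics, not a keyword
Type: IDENTIFIER


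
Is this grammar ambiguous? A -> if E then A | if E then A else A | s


dangling else: 'if E then if E then s else s' parses two ways
Ambiguous


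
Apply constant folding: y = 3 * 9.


3 * 9 = 27 at compile time
Optimized: y = 27


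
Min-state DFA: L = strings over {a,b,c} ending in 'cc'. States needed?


Track the longest suffix of input matching a prefix of 'cc': 3 classes (prefixes of length 0..2)
Minimal DFA: 3 states


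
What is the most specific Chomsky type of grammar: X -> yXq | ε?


Single nonterminal LHS, but y^n q^n is not regular
Classification: Type 2 (Context-Free)


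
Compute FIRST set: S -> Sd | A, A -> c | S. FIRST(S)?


Per alternative of S: FIRST(Sd) = {c}; FIRST(A) = {c}
FIRST(S) = {c}


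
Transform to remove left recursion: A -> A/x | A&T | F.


Left-recursive alternatives: A/x, A&T; non-recursive: F
Introduce A': A -> FA', A' -> /xA' | &TA' | ε


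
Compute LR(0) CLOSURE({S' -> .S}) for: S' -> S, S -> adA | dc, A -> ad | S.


Start: S' -> .S
For each item with dot before a nonterminal B, add B -> .γ for every B-production
Closure: [S' -> .S, S -> .adA, S -> .dc]


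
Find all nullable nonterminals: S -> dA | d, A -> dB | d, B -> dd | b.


A nonterminal is nullable iff some alternative derives ε (directly, or every symbol in it is nullable)
Nullable: {}


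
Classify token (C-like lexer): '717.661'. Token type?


Pattern: digits with a decimal point
Type: FLOAT_LITERAL


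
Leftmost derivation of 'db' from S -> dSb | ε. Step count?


Derivation: S => dSb => db
Steps: 2


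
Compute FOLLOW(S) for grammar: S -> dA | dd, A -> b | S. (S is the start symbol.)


$ ∈ FOLLOW(S). For each A -> αBβ: add FIRST(β)\{ε} to FOLLOW(B); if β nullable, add FOLLOW(A).
FOLLOW(S) = {$}


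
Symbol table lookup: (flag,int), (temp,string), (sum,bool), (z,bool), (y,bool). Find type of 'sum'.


Lookup 'sum' → type bool


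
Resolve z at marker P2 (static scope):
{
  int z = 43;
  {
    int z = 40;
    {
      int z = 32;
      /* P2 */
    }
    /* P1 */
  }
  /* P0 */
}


z declared in the same block as P2
z = 32


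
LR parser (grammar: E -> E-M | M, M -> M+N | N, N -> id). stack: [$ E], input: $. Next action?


start symbol E on stack, input exhausted
Action: accept


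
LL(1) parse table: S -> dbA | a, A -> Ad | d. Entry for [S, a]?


For [S, a]: 'a' ∈ FIRST(a)
Entry: S -> a


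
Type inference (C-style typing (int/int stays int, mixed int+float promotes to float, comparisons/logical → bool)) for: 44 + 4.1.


Operand types: int + float
Rule: mixed int/float promotes to float; int/int stays int
Result type: float
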